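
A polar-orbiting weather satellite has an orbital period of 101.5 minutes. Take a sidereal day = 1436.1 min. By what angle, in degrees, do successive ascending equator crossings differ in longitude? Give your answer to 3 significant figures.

T = 101.5 min = 6090.0 s.
During one orbit Earth rotates (6090.0 / 86166) × 360° = 25.44°.

25.4°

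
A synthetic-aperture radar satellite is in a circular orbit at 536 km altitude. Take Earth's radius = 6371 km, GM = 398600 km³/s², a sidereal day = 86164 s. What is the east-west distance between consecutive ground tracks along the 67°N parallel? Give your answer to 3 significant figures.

1040 km

Semi-major axis a = 6371 + 536 = 6907 km. Period T = 2π√(a³/μ) = 2π√(6907³/398600) = 5712.8 s = 95.21 min.
Node shift per orbit = (5712.8/86164) × 360° = 23.87°.
Equatorial spacing = 23.87 × 111.2 km/° = 2654 km.
At 67° latitude, spacing = 2654 × cos(67°) = 1037 km.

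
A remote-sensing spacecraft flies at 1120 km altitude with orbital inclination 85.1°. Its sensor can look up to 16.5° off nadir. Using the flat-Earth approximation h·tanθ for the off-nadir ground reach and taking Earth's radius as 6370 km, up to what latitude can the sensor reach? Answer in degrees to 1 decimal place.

For a prograde orbit the ground track reaches latitude ±i = ±85.1°.
Sensor half-swath on the ground ≈ 1120·tan(16.5°) = 332 km = 2.98° of latitude.
Maximum observable latitude ≈ 85.1 + 2.98 = 88.1°.

88.1°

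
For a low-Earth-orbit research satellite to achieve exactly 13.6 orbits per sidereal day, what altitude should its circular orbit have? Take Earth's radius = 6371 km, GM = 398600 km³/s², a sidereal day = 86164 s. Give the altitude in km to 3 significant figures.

1030 km

Required period T = 86164 / 13.6 = 6335.6 s.
From T = 2π√(a³/μ): a = (μ T²/4π²)^(1/3) = (398600 × 6335.6² / 4π²)^(1/3) = 7400 km.
Altitude h = a − R = 7400 − 6371 = 1029 km.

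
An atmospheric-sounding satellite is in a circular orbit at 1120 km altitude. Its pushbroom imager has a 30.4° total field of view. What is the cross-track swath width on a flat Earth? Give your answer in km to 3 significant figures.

609 km

Half-angle = 30.4°/2 = 15.2°.
Swath width ≈ 2h·tan(θ/2) = 2 × 1120 × tan(15.2°) = 608.6 km.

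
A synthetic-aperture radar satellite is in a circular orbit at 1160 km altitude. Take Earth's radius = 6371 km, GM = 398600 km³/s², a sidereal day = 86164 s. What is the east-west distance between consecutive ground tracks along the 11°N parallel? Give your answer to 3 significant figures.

Semi-major axis a = 6371 + 1160 = 7531 km. Period T = 2π√(a³/μ) = 2π√(7531³/398600) = 6504.1 s = 108.40 min.
Node shift per orbit = (6504.1/86164) × 360° = 27.17°.
Equatorial spacing = 27.17 × 111.2 km/° = 3022 km.
At 11° latitude, spacing = 3022 × cos(11°) = 2966 km.

2970 km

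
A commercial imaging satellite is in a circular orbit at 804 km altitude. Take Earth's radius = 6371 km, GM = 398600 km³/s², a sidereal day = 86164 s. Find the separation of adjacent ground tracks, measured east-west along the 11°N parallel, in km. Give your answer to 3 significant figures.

2760 km

Semi-major axis a = 6371 + 804 = 7175 km. Period T = 2π√(a³/μ) = 2π√(7175³/398600) = 6048.4 s = 100.81 min.
Node shift per orbit = (6048.4/86164) × 360° = 25.27°.
Equatorial spacing = 25.27 × 111.2 km/° = 2810 km.
At 11° latitude, spacing = 2810 × cos(11°) = 2758 km.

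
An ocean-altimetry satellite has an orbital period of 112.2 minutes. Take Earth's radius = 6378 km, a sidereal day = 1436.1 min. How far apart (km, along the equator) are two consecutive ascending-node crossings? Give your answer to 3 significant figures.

3130 km

T = 112.2 min = 6732.0 s.
During one orbit Earth rotates (6732.0 / 86166) × 360° = 28.13°.
At the equator that is 28.13° × (2π·6378/360) km/° = 28.13 × 111.3 = 3131 km.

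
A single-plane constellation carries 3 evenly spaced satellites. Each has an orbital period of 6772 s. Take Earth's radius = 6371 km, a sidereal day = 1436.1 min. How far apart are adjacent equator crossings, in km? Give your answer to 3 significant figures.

1050 km

Single-satellite node shift = (6772.0/86166) × 360° = 28.29°.
With 3 satellites evenly phased, successive equator crossings are 28.29/3 = 9.431° apart.
That is 9.431 × 111.2 = 1049 km at the equator.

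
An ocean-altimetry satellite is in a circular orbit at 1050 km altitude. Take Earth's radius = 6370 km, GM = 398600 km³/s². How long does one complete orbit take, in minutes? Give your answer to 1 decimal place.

106.0 min

Semi-major axis a = 6370 + 1050 = 7420 km. Period T = 2π√(a³/μ) = 2π√(7420³/398600) = 6360.9 s = 106.01 min.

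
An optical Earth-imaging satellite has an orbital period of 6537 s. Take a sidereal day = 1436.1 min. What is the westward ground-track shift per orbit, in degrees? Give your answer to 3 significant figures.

During one orbit Earth rotates (6537.0 / 86166) × 360° = 27.31°.

27.3°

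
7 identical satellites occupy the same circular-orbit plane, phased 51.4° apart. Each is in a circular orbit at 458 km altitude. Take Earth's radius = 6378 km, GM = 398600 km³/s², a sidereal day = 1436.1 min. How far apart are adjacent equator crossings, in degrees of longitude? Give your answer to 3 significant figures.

Semi-major axis a = 6378 + 458 = 6836 km. Period T = 2π√(a³/μ) = 2π√(6836³/398600) = 5624.9 s = 93.75 min.
Single-satellite node shift = (5624.9/86166) × 360° = 23.50°.
With 7 satellites evenly phased, successive equator crossings are 23.50/7 = 3.357° apart.

3.36°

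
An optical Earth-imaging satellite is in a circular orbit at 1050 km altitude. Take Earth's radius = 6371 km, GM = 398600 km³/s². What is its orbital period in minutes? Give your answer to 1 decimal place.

Semi-major axis a = 6371 + 1050 = 7421 km. Period T = 2π√(a³/μ) = 2π√(7421³/398600) = 6362.2 s = 106.04 min.

106.0 min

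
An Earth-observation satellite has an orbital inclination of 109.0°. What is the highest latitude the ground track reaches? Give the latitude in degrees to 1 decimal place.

71.0°

Retrograde orbit: the ground track reaches ±(180° − i) = ±(180 − 109.0) = ±71.0°.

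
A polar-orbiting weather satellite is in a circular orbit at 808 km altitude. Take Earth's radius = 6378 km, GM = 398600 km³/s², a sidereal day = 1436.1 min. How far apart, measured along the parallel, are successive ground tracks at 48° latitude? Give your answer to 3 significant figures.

1890 km

Semi-major axis a = 6378 + 808 = 7186 km. Period T = 2π√(a³/μ) = 2π√(7186³/398600) = 6062.4 s = 101.04 min.
Node shift per orbit = (6062.4/86166) × 360° = 25.33°.
Equatorial spacing = 25.33 × 111.3 km/° = 2819 km.
At 48° latitude, spacing = 2819 × cos(48°) = 1887 km.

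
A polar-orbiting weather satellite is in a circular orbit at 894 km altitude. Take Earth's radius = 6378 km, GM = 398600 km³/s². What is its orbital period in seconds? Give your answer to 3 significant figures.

6170 seconds

Semi-major axis a = 6378 + 894 = 7272 km. Period T = 2π√(a³/μ) = 2π√(7272³/398600) = 6171.5 s = 102.86 min.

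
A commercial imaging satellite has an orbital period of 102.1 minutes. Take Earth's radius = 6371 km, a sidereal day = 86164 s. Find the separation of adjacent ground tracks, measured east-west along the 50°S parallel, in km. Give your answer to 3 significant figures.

1830 km

T = 102.1 min = 6126.0 s.
Node shift per orbit = (6126.0/86164) × 360° = 25.59°.
Equatorial spacing = 25.59 × 111.2 km/° = 2846 km.
At 50° latitude, spacing = 2846 × cos(50°) = 1829 km.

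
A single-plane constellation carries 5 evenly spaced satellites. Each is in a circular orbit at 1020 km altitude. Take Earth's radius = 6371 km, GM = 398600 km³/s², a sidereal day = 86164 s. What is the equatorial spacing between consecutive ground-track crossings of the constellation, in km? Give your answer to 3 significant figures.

588 km

Semi-major axis a = 6371 + 1020 = 7391 km. Period T = 2π√(a³/μ) = 2π√(7391³/398600) = 6323.6 s = 105.39 min.
Single-satellite node shift = (6323.6/86164) × 360° = 26.42°.
With 5 satellites evenly phased, successive equator crossings are 26.42/5 = 5.284° apart.
That is 5.284 × 111.2 = 588 km at the equator.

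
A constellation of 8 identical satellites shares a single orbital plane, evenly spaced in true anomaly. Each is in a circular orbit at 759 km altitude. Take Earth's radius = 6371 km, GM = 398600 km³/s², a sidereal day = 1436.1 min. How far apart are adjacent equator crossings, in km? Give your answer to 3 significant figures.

348 km

Semi-major axis a = 6371 + 759 = 7130 km. Period T = 2π√(a³/μ) = 2π√(7130³/398600) = 5991.6 s = 99.86 min.
Single-satellite node shift = (5991.6/86166) × 360° = 25.03°.
With 8 satellites evenly phased, successive equator crossings are 25.03/8 = 3.129° apart.
That is 3.129 × 111.2 = 348 km at the equator.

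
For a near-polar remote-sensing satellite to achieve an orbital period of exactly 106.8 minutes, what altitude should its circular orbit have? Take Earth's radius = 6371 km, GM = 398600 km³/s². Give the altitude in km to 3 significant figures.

1090 km

T = 106.8 min = 6408.0 s.
From T = 2π√(a³/μ): a = (μ T²/4π²)^(1/3) = (398600 × 6408.0² / 4π²)^(1/3) = 7457 km.
Altitude h = a − R = 7457 − 6371 = 1086 km.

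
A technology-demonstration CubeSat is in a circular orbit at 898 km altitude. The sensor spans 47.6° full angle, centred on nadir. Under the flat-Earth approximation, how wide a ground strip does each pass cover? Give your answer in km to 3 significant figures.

Half-angle = 47.6°/2 = 23.8°.
Swath width ≈ 2h·tan(θ/2) = 2 × 898 × tan(23.8°) = 792.1 km.

792 km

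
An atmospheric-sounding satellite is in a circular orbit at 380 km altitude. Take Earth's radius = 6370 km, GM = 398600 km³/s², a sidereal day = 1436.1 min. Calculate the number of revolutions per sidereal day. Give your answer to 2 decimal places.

Semi-major axis a = 6370 + 380 = 6750 km. Period T = 2π√(a³/μ) = 2π√(6750³/398600) = 5519.1 s = 91.98 min.
Orbits per sidereal day = 86166 / 5519.1 = 15.612.

15.61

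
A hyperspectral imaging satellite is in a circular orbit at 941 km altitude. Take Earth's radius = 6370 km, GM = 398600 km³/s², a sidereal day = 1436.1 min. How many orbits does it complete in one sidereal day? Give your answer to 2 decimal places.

Semi-major axis a = 6370 + 941 = 7311 km. Period T = 2π√(a³/μ) = 2π√(7311³/398600) = 6221.2 s = 103.69 min.
Orbits per sidereal day = 86166 / 6221.2 = 13.850.

13.85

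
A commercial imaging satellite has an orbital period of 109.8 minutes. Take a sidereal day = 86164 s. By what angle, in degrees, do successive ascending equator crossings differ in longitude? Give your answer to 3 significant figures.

T = 109.8 min = 6588.0 s.
During one orbit Earth rotates (6588.0 / 86164) × 360° = 27.53°.

27.5°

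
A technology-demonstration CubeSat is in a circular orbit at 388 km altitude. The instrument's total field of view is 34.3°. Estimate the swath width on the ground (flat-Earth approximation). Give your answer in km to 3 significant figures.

Half-angle = 34.3°/2 = 17.15°.
Swath width ≈ 2h·tan(θ/2) = 2 × 388 × tan(17.15°) = 239.5 km.

239 km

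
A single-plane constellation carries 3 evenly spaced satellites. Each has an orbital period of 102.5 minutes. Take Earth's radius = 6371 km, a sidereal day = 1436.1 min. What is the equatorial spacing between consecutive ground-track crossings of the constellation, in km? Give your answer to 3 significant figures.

952 km

T = 102.5 min = 6150.0 s.
Single-satellite node shift = (6150.0/86166) × 360° = 25.69°.
With 3 satellites evenly phased, successive equator crossings are 25.69/3 = 8.565° apart.
That is 8.565 × 111.2 = 952 km at the equator.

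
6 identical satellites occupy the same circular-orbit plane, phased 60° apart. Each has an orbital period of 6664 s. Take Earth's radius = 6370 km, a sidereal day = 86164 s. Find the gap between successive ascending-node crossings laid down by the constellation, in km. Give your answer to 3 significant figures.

516 km

Single-satellite node shift = (6664.0/86164) × 360° = 27.84°.
With 6 satellites evenly phased, successive equator crossings are 27.84/6 = 4.640° apart.
That is 4.640 × 111.2 = 516 km at the equator.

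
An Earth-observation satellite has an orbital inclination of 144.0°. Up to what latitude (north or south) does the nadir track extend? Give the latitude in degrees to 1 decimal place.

36.0°

Retrograde orbit: the ground track reaches ±(180° − i) = ±(180 − 144.0) = ±36.0°.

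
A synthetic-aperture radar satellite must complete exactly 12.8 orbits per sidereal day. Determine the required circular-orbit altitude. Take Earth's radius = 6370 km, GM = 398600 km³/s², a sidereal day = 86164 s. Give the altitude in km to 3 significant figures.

1340 km

Required period T = 86164 / 12.8 = 6731.6 s.
From T = 2π√(a³/μ): a = (μ T²/4π²)^(1/3) = (398600 × 6731.6² / 4π²)^(1/3) = 7706 km.
Altitude h = a − R = 7706 − 6370 = 1336 km.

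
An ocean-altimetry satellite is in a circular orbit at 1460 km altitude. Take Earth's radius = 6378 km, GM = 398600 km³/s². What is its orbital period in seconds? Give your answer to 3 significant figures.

Semi-major axis a = 6378 + 1460 = 7838 km. Period T = 2π√(a³/μ) = 2π√(7838³/398600) = 6905.9 s = 115.10 min.

6910 seconds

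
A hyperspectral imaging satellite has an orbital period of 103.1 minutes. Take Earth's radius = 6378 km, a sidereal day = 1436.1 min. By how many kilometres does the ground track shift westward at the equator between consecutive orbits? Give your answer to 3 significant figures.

2880 km

T = 103.1 min = 6186.0 s.
During one orbit Earth rotates (6186.0 / 86166) × 360° = 25.84°.
At the equator that is 25.84° × (2π·6378/360) km/° = 25.84 × 111.3 = 2877 km.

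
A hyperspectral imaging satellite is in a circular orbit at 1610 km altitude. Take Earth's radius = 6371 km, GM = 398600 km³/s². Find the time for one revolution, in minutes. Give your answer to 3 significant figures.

118 min

Semi-major axis a = 6371 + 1610 = 7981 km. Period T = 2π√(a³/μ) = 2π√(7981³/398600) = 7095.7 s = 118.26 min.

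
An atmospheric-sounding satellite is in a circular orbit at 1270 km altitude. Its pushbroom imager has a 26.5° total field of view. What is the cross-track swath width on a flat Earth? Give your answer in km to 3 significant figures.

598 km

Half-angle = 26.5°/2 = 13.25°.
Swath width ≈ 2h·tan(θ/2) = 2 × 1270 × tan(13.25°) = 598.1 km.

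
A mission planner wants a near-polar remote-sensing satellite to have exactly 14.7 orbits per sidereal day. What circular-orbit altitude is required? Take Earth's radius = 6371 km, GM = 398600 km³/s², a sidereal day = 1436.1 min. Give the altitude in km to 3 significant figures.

Required period T = 86166 / 14.7 = 5861.6 s.
From T = 2π√(a³/μ): a = (μ T²/4π²)^(1/3) = (398600 × 5861.6² / 4π²)^(1/3) = 7026 km.
Altitude h = a − R = 7026 − 6371 = 655 km.

655 km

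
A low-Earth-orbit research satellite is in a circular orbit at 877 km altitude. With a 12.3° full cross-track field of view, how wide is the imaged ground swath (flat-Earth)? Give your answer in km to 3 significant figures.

Half-angle = 12.3°/2 = 6.15°.
Swath width ≈ 2h·tan(θ/2) = 2 × 877 × tan(6.15°) = 189.0 km.

189 km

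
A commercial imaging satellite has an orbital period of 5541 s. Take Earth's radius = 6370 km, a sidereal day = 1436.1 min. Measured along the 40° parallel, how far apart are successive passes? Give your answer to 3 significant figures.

Node shift per orbit = (5541.0/86166) × 360° = 23.15°.
Equatorial spacing = 23.15 × 111.2 km/° = 2574 km.
At 40° latitude, spacing = 2574 × cos(40°) = 1972 km.

1970 km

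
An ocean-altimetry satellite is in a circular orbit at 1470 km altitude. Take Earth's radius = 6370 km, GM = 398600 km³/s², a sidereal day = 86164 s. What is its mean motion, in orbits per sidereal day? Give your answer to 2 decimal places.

12.47

Semi-major axis a = 6370 + 1470 = 7840 km. Period T = 2π√(a³/μ) = 2π√(7840³/398600) = 6908.5 s = 115.14 min.
Orbits per sidereal day = 86164 / 6908.5 = 12.472.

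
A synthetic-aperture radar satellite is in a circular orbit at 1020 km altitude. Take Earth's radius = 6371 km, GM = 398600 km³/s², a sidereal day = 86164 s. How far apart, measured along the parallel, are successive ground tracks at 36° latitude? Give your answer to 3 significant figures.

2380 km

Semi-major axis a = 6371 + 1020 = 7391 km. Period T = 2π√(a³/μ) = 2π√(7391³/398600) = 6323.6 s = 105.39 min.
Node shift per orbit = (6323.6/86164) × 360° = 26.42°.
Equatorial spacing = 26.42 × 111.2 km/° = 2938 km.
At 36° latitude, spacing = 2938 × cos(36°) = 2377 km.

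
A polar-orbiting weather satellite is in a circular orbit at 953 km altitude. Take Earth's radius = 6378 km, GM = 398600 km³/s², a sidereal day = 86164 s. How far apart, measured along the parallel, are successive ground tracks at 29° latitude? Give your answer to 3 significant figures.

Semi-major axis a = 6378 + 953 = 7331 km. Period T = 2π√(a³/μ) = 2π√(7331³/398600) = 6246.8 s = 104.11 min.
Node shift per orbit = (6246.8/86164) × 360° = 26.10°.
Equatorial spacing = 26.10 × 111.3 km/° = 2905 km.
At 29° latitude, spacing = 2905 × cos(29°) = 2541 km.

2540 km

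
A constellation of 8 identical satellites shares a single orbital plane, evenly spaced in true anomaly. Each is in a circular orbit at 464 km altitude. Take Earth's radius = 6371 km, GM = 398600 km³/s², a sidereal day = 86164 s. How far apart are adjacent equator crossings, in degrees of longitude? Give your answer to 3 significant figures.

2.94°

Semi-major axis a = 6371 + 464 = 6835 km. Period T = 2π√(a³/μ) = 2π√(6835³/398600) = 5623.7 s = 93.73 min.
Single-satellite node shift = (5623.7/86164) × 360° = 23.50°.
With 8 satellites evenly phased, successive equator crossings are 23.50/8 = 2.937° apart.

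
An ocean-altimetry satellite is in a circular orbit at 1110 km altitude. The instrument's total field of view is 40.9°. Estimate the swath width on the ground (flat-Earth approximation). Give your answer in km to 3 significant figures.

Half-angle = 40.9°/2 = 20.45°.
Swath width ≈ 2h·tan(θ/2) = 2 × 1110 × tan(20.45°) = 827.8 km.

828 km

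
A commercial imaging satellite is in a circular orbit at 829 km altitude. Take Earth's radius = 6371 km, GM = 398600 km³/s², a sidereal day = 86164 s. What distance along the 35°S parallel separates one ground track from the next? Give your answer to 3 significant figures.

2310 km

Semi-major axis a = 6371 + 829 = 7200 km. Period T = 2π√(a³/μ) = 2π√(7200³/398600) = 6080.1 s = 101.33 min.
Node shift per orbit = (6080.1/86164) × 360° = 25.40°.
Equatorial spacing = 25.40 × 111.2 km/° = 2825 km.
At 35° latitude, spacing = 2825 × cos(35°) = 2314 km.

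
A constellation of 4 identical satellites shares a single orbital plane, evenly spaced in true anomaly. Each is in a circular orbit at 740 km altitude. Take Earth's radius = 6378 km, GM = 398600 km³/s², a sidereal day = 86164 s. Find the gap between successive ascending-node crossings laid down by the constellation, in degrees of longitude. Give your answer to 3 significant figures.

6.24°

Semi-major axis a = 6378 + 740 = 7118 km. Period T = 2π√(a³/μ) = 2π√(7118³/398600) = 5976.5 s = 99.61 min.
Single-satellite node shift = (5976.5/86164) × 360° = 24.97°.
With 4 satellites evenly phased, successive equator crossings are 24.97/4 = 6.243° apart.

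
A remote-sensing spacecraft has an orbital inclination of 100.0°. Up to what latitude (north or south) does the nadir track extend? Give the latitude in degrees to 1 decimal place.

Retrograde orbit: the ground track reaches ±(180° − i) = ±(180 − 100.0) = ±80.0°.

80.0°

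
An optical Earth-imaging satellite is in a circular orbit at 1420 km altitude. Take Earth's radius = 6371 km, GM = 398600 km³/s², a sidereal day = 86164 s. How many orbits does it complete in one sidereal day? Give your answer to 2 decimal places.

12.59

Semi-major axis a = 6371 + 1420 = 7791 km. Period T = 2π√(a³/μ) = 2π√(7791³/398600) = 6843.9 s = 114.06 min.
Orbits per sidereal day = 86164 / 6843.9 = 12.590.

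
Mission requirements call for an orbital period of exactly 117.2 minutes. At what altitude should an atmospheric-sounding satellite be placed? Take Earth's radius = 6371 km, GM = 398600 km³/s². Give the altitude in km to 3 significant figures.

1560 km

T = 117.2 min = 7032.0 s.
From T = 2π√(a³/μ): a = (μ T²/4π²)^(1/3) = (398600 × 7032.0² / 4π²)^(1/3) = 7933 km.
Altitude h = a − R = 7933 − 6371 = 1562 km.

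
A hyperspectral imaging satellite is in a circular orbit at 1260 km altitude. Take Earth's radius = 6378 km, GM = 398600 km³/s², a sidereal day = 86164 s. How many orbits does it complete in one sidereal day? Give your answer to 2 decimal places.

12.97

Semi-major axis a = 6378 + 1260 = 7638 km. Period T = 2π√(a³/μ) = 2π√(7638³/398600) = 6643.3 s = 110.72 min.
Orbits per sidereal day = 86164 / 6643.3 = 12.970.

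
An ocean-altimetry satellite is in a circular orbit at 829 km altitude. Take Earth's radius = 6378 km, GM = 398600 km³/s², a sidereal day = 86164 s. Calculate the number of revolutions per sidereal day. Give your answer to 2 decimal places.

Semi-major axis a = 6378 + 829 = 7207 km. Period T = 2π√(a³/μ) = 2π√(7207³/398600) = 6089.0 s = 101.48 min.
Orbits per sidereal day = 86164 / 6089.0 = 14.151.

14.15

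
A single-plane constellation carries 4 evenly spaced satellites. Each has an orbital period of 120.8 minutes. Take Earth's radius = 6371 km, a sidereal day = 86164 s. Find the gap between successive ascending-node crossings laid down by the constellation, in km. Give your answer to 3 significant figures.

T = 120.8 min = 7248.0 s.
Single-satellite node shift = (7248.0/86164) × 360° = 30.28°.
With 4 satellites evenly phased, successive equator crossings are 30.28/4 = 7.571° apart.
That is 7.571 × 111.2 = 842 km at the equator.

842 km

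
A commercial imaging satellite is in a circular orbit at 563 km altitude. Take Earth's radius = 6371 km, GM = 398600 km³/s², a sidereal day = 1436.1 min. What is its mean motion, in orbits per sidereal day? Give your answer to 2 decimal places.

15.00

Semi-major axis a = 6371 + 563 = 6934 km. Period T = 2π√(a³/μ) = 2π√(6934³/398600) = 5746.3 s = 95.77 min.
Orbits per sidereal day = 86166 / 5746.3 = 14.995.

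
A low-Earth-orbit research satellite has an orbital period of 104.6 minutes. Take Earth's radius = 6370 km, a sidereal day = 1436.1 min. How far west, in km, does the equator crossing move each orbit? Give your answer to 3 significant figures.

T = 104.6 min = 6276.0 s.
During one orbit Earth rotates (6276.0 / 86166) × 360° = 26.22°.
At the equator that is 26.22° × (2π·6370/360) km/° = 26.22 × 111.2 = 2915 km.

2920 km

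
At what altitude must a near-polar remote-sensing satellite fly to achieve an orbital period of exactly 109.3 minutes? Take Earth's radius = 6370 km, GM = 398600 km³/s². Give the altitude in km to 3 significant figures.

T = 109.3 min = 6558.0 s.
From T = 2π√(a³/μ): a = (μ T²/4π²)^(1/3) = (398600 × 6558.0² / 4π²)^(1/3) = 7573 km.
Altitude h = a − R = 7573 − 6370 = 1203 km.

1200 km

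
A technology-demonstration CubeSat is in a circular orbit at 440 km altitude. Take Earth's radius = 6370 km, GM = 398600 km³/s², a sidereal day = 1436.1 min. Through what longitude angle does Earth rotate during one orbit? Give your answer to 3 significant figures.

Semi-major axis a = 6370 + 440 = 6810 km. Period T = 2π√(a³/μ) = 2π√(6810³/398600) = 5592.8 s = 93.21 min.
During one orbit Earth rotates (5592.8 / 86166) × 360° = 23.37°.

23.4°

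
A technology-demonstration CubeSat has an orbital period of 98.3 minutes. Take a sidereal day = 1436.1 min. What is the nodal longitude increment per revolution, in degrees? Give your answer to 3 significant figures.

T = 98.3 min = 5898.0 s.
During one orbit Earth rotates (5898.0 / 86166) × 360° = 24.64°.

24.6°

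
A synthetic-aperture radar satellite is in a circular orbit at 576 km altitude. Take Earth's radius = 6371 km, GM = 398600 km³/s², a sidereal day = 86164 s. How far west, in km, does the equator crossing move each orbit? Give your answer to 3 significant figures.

Semi-major axis a = 6371 + 576 = 6947 km. Period T = 2π√(a³/μ) = 2π√(6947³/398600) = 5762.4 s = 96.04 min.
During one orbit Earth rotates (5762.4 / 86164) × 360° = 24.08°.
At the equator that is 24.08° × (2π·6371/360) km/° = 24.08 × 111.2 = 2677 km.

2680 km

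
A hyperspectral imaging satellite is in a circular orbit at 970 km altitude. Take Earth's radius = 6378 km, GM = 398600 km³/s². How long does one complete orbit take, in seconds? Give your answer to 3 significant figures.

Semi-major axis a = 6378 + 970 = 7348 km. Period T = 2π√(a³/μ) = 2π√(7348³/398600) = 6268.5 s = 104.48 min.

6270 seconds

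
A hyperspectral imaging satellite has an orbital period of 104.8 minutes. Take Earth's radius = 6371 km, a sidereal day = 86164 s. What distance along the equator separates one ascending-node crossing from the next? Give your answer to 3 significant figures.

T = 104.8 min = 6288.0 s.
During one orbit Earth rotates (6288.0 / 86164) × 360° = 26.27°.
At the equator that is 26.27° × (2π·6371/360) km/° = 26.27 × 111.2 = 2921 km.

2920 km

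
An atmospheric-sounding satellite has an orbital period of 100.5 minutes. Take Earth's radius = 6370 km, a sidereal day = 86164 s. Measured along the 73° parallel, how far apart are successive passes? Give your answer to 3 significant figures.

T = 100.5 min = 6030.0 s.
Node shift per orbit = (6030.0/86164) × 360° = 25.19°.
Equatorial spacing = 25.19 × 111.2 km/° = 2801 km.
At 73° latitude, spacing = 2801 × cos(73°) = 819 km.

819 km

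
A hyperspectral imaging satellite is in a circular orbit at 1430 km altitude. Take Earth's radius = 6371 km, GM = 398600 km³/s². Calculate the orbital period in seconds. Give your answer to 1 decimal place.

Semi-major axis a = 6371 + 1430 = 7801 km. Period T = 2π√(a³/μ) = 2π√(7801³/398600) = 6857.0 s = 114.28 min.

6857.0 seconds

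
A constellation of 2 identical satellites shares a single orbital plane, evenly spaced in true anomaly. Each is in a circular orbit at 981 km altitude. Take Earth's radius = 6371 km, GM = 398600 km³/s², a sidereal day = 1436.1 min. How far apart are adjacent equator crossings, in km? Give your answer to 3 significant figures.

1460 km

Semi-major axis a = 6371 + 981 = 7352 km. Period T = 2π√(a³/μ) = 2π√(7352³/398600) = 6273.6 s = 104.56 min.
Single-satellite node shift = (6273.6/86166) × 360° = 26.21°.
With 2 satellites evenly phased, successive equator crossings are 26.21/2 = 13.106° apart.
That is 13.106 × 111.2 = 1457 km at the equator.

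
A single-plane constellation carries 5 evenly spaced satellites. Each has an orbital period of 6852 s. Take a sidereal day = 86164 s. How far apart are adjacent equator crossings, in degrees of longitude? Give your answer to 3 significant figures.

Single-satellite node shift = (6852.0/86164) × 360° = 28.63°.
With 5 satellites evenly phased, successive equator crossings are 28.63/5 = 5.726° apart.

5.73°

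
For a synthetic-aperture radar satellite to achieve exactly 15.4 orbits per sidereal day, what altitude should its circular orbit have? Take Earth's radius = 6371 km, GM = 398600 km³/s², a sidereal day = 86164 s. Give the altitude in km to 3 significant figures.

Required period T = 86164 / 15.4 = 5595.1 s.
From T = 2π√(a³/μ): a = (μ T²/4π²)^(1/3) = (398600 × 5595.1² / 4π²)^(1/3) = 6812 km.
Altitude h = a − R = 6812 − 6371 = 441 km.

441 km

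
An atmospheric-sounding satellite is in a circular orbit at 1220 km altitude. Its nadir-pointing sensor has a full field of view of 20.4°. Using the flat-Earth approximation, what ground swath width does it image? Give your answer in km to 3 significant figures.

Half-angle = 20.4°/2 = 10.2°.
Swath width ≈ 2h·tan(θ/2) = 2 × 1220 × tan(10.2°) = 439.0 km.

439 km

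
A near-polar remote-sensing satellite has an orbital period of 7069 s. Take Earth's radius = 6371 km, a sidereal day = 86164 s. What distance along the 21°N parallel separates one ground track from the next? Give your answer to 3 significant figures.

3070 km

Node shift per orbit = (7069.0/86164) × 360° = 29.53°.
Equatorial spacing = 29.53 × 111.2 km/° = 3284 km.
At 21° latitude, spacing = 3284 × cos(21°) = 3066 km.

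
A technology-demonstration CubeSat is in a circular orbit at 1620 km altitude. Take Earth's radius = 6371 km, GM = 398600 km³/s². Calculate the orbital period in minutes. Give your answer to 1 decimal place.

Semi-major axis a = 6371 + 1620 = 7991 km. Period T = 2π√(a³/μ) = 2π√(7991³/398600) = 7109.1 s = 118.48 min.

118.5 min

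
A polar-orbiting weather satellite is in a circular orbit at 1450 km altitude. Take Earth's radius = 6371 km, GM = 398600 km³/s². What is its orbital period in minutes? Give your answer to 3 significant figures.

115 min

Semi-major axis a = 6371 + 1450 = 7821 km. Period T = 2π√(a³/μ) = 2π√(7821³/398600) = 6883.4 s = 114.72 min.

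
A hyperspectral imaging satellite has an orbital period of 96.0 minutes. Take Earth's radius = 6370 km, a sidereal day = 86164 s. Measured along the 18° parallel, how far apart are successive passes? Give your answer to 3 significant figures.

2540 km

T = 96.0 min = 5760.0 s.
Node shift per orbit = (5760.0/86164) × 360° = 24.07°.
Equatorial spacing = 24.07 × 111.2 km/° = 2676 km.
At 18° latitude, spacing = 2676 × cos(18°) = 2545 km.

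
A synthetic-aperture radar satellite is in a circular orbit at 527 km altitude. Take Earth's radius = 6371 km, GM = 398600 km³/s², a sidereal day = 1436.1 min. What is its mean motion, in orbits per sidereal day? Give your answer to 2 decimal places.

15.11

Semi-major axis a = 6371 + 527 = 6898 km. Period T = 2π√(a³/μ) = 2π√(6898³/398600) = 5701.6 s = 95.03 min.
Orbits per sidereal day = 86166 / 5701.6 = 15.113.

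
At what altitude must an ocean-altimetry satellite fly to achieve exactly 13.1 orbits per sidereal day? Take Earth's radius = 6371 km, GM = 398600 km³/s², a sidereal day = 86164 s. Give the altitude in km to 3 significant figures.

Required period T = 86164 / 13.1 = 6577.4 s.
From T = 2π√(a³/μ): a = (μ T²/4π²)^(1/3) = (398600 × 6577.4² / 4π²)^(1/3) = 7587 km.
Altitude h = a − R = 7587 − 6371 = 1216 km.

1220 km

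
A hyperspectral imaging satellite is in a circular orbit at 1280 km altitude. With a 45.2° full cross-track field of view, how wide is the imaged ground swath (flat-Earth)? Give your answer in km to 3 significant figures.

1070 km

Half-angle = 45.2°/2 = 22.6°.
Swath width ≈ 2h·tan(θ/2) = 2 × 1280 × tan(22.6°) = 1065.6 km.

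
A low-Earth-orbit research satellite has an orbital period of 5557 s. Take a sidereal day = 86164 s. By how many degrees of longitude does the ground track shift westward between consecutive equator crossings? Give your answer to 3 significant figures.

During one orbit Earth rotates (5557.0 / 86164) × 360° = 23.22°.

23.2°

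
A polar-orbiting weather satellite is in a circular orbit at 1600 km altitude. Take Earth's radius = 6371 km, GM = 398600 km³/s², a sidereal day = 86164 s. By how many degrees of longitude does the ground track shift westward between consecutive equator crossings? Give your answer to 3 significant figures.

29.6°

Semi-major axis a = 6371 + 1600 = 7971 km. Period T = 2π√(a³/μ) = 2π√(7971³/398600) = 7082.4 s = 118.04 min.
During one orbit Earth rotates (7082.4 / 86164) × 360° = 29.59°.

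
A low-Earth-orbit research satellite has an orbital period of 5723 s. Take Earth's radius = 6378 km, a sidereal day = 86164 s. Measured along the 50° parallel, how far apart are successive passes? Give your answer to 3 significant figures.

Node shift per orbit = (5723.0/86164) × 360° = 23.91°.
Equatorial spacing = 23.91 × 111.3 km/° = 2662 km.
At 50° latitude, spacing = 2662 × cos(50°) = 1711 km.

1710 km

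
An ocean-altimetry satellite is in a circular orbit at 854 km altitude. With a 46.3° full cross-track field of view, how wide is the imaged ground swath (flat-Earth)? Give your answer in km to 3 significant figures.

Half-angle = 46.3°/2 = 23.15°.
Swath width ≈ 2h·tan(θ/2) = 2 × 854 × tan(23.15°) = 730.3 km.

730 km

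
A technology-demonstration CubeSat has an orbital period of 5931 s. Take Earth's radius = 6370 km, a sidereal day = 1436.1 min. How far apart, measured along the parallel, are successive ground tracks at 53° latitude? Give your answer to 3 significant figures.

Node shift per orbit = (5931.0/86166) × 360° = 24.78°.
Equatorial spacing = 24.78 × 111.2 km/° = 2755 km.
At 53° latitude, spacing = 2755 × cos(53°) = 1658 km.

1660 km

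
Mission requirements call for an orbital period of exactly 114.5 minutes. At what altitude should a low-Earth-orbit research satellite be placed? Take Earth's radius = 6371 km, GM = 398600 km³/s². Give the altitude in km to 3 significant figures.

T = 114.5 min = 6870.0 s.
From T = 2π√(a³/μ): a = (μ T²/4π²)^(1/3) = (398600 × 6870.0² / 4π²)^(1/3) = 7811 km.
Altitude h = a − R = 7811 − 6371 = 1440 km.

1440 km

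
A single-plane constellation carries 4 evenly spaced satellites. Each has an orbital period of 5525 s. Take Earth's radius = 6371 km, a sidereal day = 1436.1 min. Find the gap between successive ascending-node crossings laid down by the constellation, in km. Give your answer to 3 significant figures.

Single-satellite node shift = (5525.0/86166) × 360° = 23.08°.
With 4 satellites evenly phased, successive equator crossings are 23.08/4 = 5.771° apart.
That is 5.771 × 111.2 = 642 km at the equator.

642 km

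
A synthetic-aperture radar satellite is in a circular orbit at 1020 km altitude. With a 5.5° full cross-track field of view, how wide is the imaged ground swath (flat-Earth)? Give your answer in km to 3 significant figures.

Half-angle = 5.5°/2 = 2.75°.
Swath width ≈ 2h·tan(θ/2) = 2 × 1020 × tan(2.75°) = 98.0 km.

98.0 km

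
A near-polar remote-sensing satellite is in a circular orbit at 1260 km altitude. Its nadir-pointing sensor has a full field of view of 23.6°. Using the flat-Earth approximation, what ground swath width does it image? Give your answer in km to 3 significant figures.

Half-angle = 23.6°/2 = 11.8°.
Swath width ≈ 2h·tan(θ/2) = 2 × 1260 × tan(11.8°) = 526.5 km.

526 km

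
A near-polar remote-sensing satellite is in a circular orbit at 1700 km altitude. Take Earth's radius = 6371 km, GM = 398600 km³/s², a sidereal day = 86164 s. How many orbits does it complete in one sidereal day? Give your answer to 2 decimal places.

Semi-major axis a = 6371 + 1700 = 8071 km. Period T = 2π√(a³/μ) = 2π√(8071³/398600) = 7216.1 s = 120.27 min.
Orbits per sidereal day = 86164 / 7216.1 = 11.941.

11.94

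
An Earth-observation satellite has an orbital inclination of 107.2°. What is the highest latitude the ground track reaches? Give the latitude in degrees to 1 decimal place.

Retrograde orbit: the ground track reaches ±(180° − i) = ±(180 − 107.2) = ±72.8°.

72.8°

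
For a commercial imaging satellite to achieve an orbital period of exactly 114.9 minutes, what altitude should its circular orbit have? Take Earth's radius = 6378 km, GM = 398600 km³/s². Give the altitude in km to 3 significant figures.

T = 114.9 min = 6894.0 s.
From T = 2π√(a³/μ): a = (μ T²/4π²)^(1/3) = (398600 × 6894.0² / 4π²)^(1/3) = 7829 km.
Altitude h = a − R = 7829 − 6378 = 1451 km.

1450 km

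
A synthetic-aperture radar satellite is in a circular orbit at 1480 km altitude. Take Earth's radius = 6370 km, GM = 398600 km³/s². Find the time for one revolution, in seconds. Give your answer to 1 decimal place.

Semi-major axis a = 6370 + 1480 = 7850 km. Period T = 2π√(a³/μ) = 2π√(7850³/398600) = 6921.7 s = 115.36 min.

6921.7 seconds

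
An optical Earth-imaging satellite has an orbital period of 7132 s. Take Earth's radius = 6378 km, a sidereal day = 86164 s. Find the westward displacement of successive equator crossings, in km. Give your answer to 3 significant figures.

During one orbit Earth rotates (7132.0 / 86164) × 360° = 29.80°.
At the equator that is 29.80° × (2π·6378/360) km/° = 29.80 × 111.3 = 3317 km.

3320 km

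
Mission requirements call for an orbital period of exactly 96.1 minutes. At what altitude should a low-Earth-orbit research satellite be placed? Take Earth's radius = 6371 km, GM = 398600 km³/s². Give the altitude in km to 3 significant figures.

579 km

T = 96.1 min = 5766.0 s.
From T = 2π√(a³/μ): a = (μ T²/4π²)^(1/3) = (398600 × 5766.0² / 4π²)^(1/3) = 6950 km.
Altitude h = a − R = 6950 − 6371 = 579 km.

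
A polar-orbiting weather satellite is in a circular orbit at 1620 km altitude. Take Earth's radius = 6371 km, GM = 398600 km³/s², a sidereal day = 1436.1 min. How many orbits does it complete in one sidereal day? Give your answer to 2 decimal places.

Semi-major axis a = 6371 + 1620 = 7991 km. Period T = 2π√(a³/μ) = 2π√(7991³/398600) = 7109.1 s = 118.48 min.
Orbits per sidereal day = 86166 / 7109.1 = 12.121.

12.12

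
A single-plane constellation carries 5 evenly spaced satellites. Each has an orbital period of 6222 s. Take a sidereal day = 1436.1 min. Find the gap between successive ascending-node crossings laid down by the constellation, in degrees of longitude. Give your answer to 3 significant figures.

Single-satellite node shift = (6222.0/86166) × 360° = 26.00°.
With 5 satellites evenly phased, successive equator crossings are 26.00/5 = 5.199° apart.

5.20°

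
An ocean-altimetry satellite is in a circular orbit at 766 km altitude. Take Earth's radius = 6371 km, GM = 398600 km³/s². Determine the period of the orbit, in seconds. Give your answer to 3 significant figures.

6000 seconds

Semi-major axis a = 6371 + 766 = 7137 km. Period T = 2π√(a³/μ) = 2π√(7137³/398600) = 6000.5 s = 100.01 min.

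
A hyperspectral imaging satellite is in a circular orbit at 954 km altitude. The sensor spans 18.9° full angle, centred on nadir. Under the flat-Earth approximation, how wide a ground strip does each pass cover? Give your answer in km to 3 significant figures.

318 km

Half-angle = 18.9°/2 = 9.45°.
Swath width ≈ 2h·tan(θ/2) = 2 × 954 × tan(9.45°) = 317.6 km.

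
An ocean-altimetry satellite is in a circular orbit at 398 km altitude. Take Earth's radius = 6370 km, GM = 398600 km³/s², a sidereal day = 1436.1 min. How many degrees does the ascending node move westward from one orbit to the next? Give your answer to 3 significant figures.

Semi-major axis a = 6370 + 398 = 6768 km. Period T = 2π√(a³/μ) = 2π√(6768³/398600) = 5541.2 s = 92.35 min.
During one orbit Earth rotates (5541.2 / 86166) × 360° = 23.15°.

23.2°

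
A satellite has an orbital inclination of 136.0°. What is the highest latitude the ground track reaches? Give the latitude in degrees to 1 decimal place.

44.0°

Retrograde orbit: the ground track reaches ±(180° − i) = ±(180 − 136.0) = ±44.0°.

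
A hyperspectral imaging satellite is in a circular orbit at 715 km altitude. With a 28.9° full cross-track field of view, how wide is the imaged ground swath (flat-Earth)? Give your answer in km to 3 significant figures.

Half-angle = 28.9°/2 = 14.45°.
Swath width ≈ 2h·tan(θ/2) = 2 × 715 × tan(14.45°) = 368.5 km.

368 km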